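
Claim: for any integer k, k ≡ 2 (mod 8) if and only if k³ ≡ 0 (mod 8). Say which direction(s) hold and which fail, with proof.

(⟸) This fails: take k = 0. Then 0³ = 0 ≡ 0 (mod 8), yet 0 ≡ 0 (mod 8), not 2.

(⟹) Suppose k ≡ 2 (mod 8). Write k = 8j + 2. Then (8j + 2)³ = 512j³ + 384j² + 96j + 8 = 8(64j³ + 48j² + 12j + 1) + 0, so k³ ≡ 0 (mod 8).

(⇒) holds; (⇐) fails.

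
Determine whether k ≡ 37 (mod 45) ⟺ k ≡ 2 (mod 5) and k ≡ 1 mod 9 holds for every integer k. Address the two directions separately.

Both directions hold; the statement is true.

(⟹) Suppose k ≡ 37 (mod 45); write k = 45j + 37. Since 5 ∣ 45, reducing mod 5 gives k ≡ 37 ≡ 2 (mod 5); since 9 ∣ 45, reducing mod 9 gives k ≡ 37 ≡ 1 (mod 9).

(⟸) Conversely, if k ≡ 2 (mod 5) and k ≡ 1 (mod 9), then by the Chinese remainder theorem k ≡ 37 (mod 45). This is exactly k ≡ 37 (mod 45).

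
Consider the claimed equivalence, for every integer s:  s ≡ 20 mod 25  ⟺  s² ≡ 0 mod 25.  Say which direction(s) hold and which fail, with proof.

Only the forward implication holds.

(⟹) Suppose s ≡ 20 mod 25. Write s = 25j + 20. Then (25j + 20)² = 625j² + 1000j + 400 = 25(25j² + 40j + 16) + 0, so s² ≡ 0 (mod 25).

(⟸) This fails: take s = 0. Then 0² = 0 ≡ 0 (mod 25), yet 0 ≡ 0 (mod 25), not 20.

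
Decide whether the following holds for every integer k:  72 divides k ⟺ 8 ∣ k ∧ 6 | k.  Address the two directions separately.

Not equivalent: only (⇒) holds.

(⇒) If 72 ∣ k, write k = 72q. Since 72 = 9·8, k = 8·(9q), so 8 ∣ k; and since 72 = 12·6, k = 6·(12q), so 6 ∣ k.

(⇐) This fails: take k = 24. Both 8 ∣ 24 and 6 ∣ 24, yet 24 is not a multiple of 72 (since 24 = 0·72 + 24), so 72 ∤ 24.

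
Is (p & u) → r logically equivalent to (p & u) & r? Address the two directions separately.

(⟹) This fails. Under u = F, r = F, p = F, the left side is true but the right side is false.

(⟸) Assume the antecedent. If u is true, the antecedent forces (u = T, r = T, p = T), and (p & u) → r holds there. If u is false, the antecedent cannot hold. Either way (p & u) → r holds.

Only the reverse direction holds.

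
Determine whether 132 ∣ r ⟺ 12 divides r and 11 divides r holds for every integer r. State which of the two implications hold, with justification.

Both implications hold.

(⇐) Suppose 12 ∣ r and 11 ∣ r. Any common multiple of 12 and 11 is a multiple of their lcm; here gcd(12, 11) = 1, so lcm(12, 11) = 12·11 = 132, so 132 ∣ r.

(⇒) If 132 ∣ r, write r = 132q. Since 132 = 11·12, r = 12·(11q), so 12 ∣ r; and since 132 = 12·11, r = 11·(12q), so 11 ∣ r.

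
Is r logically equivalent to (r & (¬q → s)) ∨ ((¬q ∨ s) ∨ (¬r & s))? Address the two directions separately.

The forward direction holds; the converse fails.

(⇒) Assume the antecedent. If s is true, the consequent reduces to true regardless of the other variables. If s is false, the antecedent forces (s = F, r = T, q = F) or (s = F, r = T, q = T), and the consequent holds there. Either way the consequent holds.

(⇐) This fails. Under s = F, r = F, q = F, the left side is false but the right side is true.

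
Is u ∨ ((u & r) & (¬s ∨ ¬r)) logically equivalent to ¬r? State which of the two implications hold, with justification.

[⇒] This fails. Under u = T, s = F, r = T, the left side is true but the right side is false.

[⇐] This fails. Under u = F, s = F, r = F, the left side is false but the right side is true.

Neither implication holds.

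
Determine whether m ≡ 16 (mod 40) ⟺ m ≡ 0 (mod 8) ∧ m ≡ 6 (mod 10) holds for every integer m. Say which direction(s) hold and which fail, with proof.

Both directions hold; the statement is true.

(←) If m ≡ 0 (mod 8) and m ≡ 6 (mod 10), then by the Chinese remainder theorem m ≡ 16 (mod 40). This is exactly m ≡ 16 (mod 40).

(→) Suppose m ≡ 16 (mod 40); write m = 40j + 16. Since 8 ∣ 40, reducing mod 8 gives m ≡ 16 ≡ 0 (mod 8); since 10 ∣ 40, reducing mod 10 gives m ≡ 16 ≡ 6 (mod 10).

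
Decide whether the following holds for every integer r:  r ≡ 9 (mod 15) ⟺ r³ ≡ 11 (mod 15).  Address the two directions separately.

Forward direction. This fails: take r = 9. Then 9 ≡ 9 (mod 15), but 9³ = 729 ≡ 9 (mod 15), not 11.

Converse. This fails: take r = 11. Then 11³ = 1331 ≡ 11 (mod 15), yet 11 ≡ 11 (mod 15), not 9.

(⇒) fails and (⇐) fails.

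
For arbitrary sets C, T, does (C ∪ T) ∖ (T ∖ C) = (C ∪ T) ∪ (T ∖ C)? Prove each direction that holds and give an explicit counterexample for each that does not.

Forward inclusion. Let x ∈ (C ∪ T) ∖ (T ∖ C). Then either x ∈ C and x ∉ T; or x ∈ C ∩ T. In each case x ∈ (C ∪ T) ∪ (T ∖ C), so (C ∪ T) ∖ (T ∖ C) ⊆ (C ∪ T) ∪ (T ∖ C).

Reverse inclusion. This inclusion fails. Take C = ∅, T = {1}; then 1 ∈ (C ∪ T) ∪ (T ∖ C) but 1 ∉ (C ∪ T) ∖ (T ∖ C).

(⊆) holds; (⊇) fails.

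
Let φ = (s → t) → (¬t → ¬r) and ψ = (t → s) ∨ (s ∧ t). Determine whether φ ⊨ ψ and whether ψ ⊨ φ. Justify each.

Both directions fail.

(⇒) This fails. Under r = F, s = F, t = T, the left side is true but the right side is false.

(⇐) This fails. Under r = T, s = F, t = F, the left side is false but the right side is true.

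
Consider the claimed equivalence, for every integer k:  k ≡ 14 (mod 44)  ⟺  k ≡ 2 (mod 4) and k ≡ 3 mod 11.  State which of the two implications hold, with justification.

Both directions hold.

[⇒] Suppose k ≡ 14 (mod 44); write k = 44j + 14. Since 4 ∣ 44, reducing mod 4 gives k ≡ 14 ≡ 2 (mod 4); since 11 ∣ 44, reducing mod 11 gives k ≡ 14 ≡ 3 (mod 11).

[⇐] Conversely, if k ≡ 2 (mod 4) and k ≡ 3 (mod 11), then by the Chinese remainder theorem k ≡ 14 (mod 44). This is exactly k ≡ 14 (mod 44).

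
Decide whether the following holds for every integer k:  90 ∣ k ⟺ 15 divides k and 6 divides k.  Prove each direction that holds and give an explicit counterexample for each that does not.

(⇒) If 90 ∣ k, write k = 90q. Since 90 = 6·15, k = 15·(6q), so 15 ∣ k; and since 90 = 15·6, k = 6·(15q), so 6 ∣ k.

(⇐) This fails: take k = 30. Both 15 ∣ 30 and 6 ∣ 30, yet 30 is not a multiple of 90 (since 30 = 0·90 + 30), so 90 ∤ 30.

Only the forward implication holds.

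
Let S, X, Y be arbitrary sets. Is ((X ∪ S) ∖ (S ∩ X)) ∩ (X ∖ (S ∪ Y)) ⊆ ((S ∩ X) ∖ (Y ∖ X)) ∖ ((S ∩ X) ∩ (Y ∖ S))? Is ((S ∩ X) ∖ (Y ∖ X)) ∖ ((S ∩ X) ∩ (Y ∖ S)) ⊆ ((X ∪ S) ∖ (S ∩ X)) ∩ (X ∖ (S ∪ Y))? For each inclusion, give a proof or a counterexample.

Neither inclusion holds.

(⟹) This inclusion fails. Take S = ∅, X = {1}, Y = ∅; then 1 ∈ ((X ∪ S) ∖ (S ∩ X)) ∩ (X ∖ (S ∪ Y)) but 1 ∉ ((S ∩ X) ∖ (Y ∖ X)) ∖ ((S ∩ X) ∩ (Y ∖ S)).

(⟸) This inclusion fails. Take S = {1}, X = {1}, Y = ∅; then 1 ∈ ((S ∩ X) ∖ (Y ∖ X)) ∖ ((S ∩ X) ∩ (Y ∖ S)) but 1 ∉ ((X ∪ S) ∖ (S ∩ X)) ∩ (X ∖ (S ∪ Y)).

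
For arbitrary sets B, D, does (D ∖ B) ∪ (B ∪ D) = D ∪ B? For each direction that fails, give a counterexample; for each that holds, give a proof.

(⊆) Let x ∈ (D ∖ B) ∪ (B ∪ D). Then either x ∈ B and x ∉ D; or x ∈ D and x ∉ B; or x ∈ B ∩ D. In each case x ∈ D ∪ B, so (D ∖ B) ∪ (B ∪ D) ⊆ D ∪ B.

(⊇) Let x ∈ D ∪ B. Then either x ∈ B and x ∉ D; or x ∈ D and x ∉ B; or x ∈ B ∩ D. In each case x ∈ (D ∖ B) ∪ (B ∪ D), so D ∪ B ⊆ (D ∖ B) ∪ (B ∪ D).

Both inclusions hold; the sets are equal.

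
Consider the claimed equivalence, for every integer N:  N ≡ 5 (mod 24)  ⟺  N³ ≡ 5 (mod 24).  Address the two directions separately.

Both implications hold.

[⇒] Suppose N ≡ 5 (mod 24). Write N = 24j + 5. Then (24j + 5)³ = 13824j³ + 8640j² + 1800j + 125 = 24(576j³ + 360j² + 75j + 5) + 5, so N³ ≡ 5 (mod 24).

[⇐] Conversely, suppose N³ ≡ 5 (mod 24). The only residue r in {0, …, 23} with r³ ≡ 5 (mod 24) is r = 5, so N ≡ 5 (mod 24).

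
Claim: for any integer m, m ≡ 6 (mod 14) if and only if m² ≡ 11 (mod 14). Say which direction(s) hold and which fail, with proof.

[⇒] This fails: take m = 6. Then 6 ≡ 6 (mod 14), but 6² = 36 ≡ 8 (mod 14), not 11.

[⇐] This fails: take m = 5. Then 5² = 25 ≡ 11 (mod 14), yet 5 ≡ 5 (mod 14), not 6.

Both directions fail.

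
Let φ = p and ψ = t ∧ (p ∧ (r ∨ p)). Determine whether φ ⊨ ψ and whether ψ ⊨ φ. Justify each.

[⇐] Assume the antecedent. If t is true, the antecedent forces (t = T, r = F, p = T) or (t = T, r = T, p = T), and p holds there. If t is false, the antecedent cannot hold. Either way p holds.

[⇒] This fails. Under t = F, r = F, p = T, the left side is true but the right side is false.

Only the reverse direction holds.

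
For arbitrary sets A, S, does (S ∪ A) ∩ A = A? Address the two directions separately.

Both inclusions hold.

Forward inclusion. Let x ∈ (S ∪ A) ∩ A. Then either x ∈ A and x ∉ S; or x ∈ A ∩ S. In each case x ∈ A, so (S ∪ A) ∩ A ⊆ A.

Reverse inclusion. Let x ∈ A. Then either x ∈ A and x ∉ S; or x ∈ A ∩ S. In each case x ∈ (S ∪ A) ∩ A, so A ⊆ (S ∪ A) ∩ A.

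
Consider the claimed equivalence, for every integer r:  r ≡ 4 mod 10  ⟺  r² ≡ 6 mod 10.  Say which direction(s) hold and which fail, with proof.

Only the forward direction holds.

(⟹) Suppose r ≡ 4 mod 10. Write r = 10j + 4. Then (10j + 4)² = 100j² + 80j + 16 = 10(10j² + 8j + 1) + 6, so r² ≡ 6 (mod 10).

(⟸) This fails: take r = 6. Then 6² = 36 ≡ 6 (mod 10), yet 6 ≡ 6 (mod 10), not 4.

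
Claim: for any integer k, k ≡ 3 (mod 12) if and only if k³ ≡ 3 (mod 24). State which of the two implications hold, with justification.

(⇒) This fails: take k = 15. Then 15 ≡ 3 (mod 12), but 15³ = 3375 ≡ 15 (mod 24), not 3.

(⇐) Conversely, the residues r modulo 24 with r³ ≡ 3 (mod 24) are exactly {3}, and each is ≡ 3 (mod 12).

Only the converse holds.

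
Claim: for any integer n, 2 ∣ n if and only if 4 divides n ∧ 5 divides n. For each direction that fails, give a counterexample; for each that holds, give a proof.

Not equivalent: only (⇐) holds.

(←) Suppose 4 ∣ n and 5 ∣ n. Any common multiple of 4 and 5 is a multiple of their lcm; here gcd(4, 5) = 1, so lcm(4, 5) = 4·5 = 20, so 20 ∣ n. Since 2 ∣ 20, it follows that 2 ∣ n.

(→) This fails: take n = 2. Certainly 2 ∣ 2, but 4 ∤ 2.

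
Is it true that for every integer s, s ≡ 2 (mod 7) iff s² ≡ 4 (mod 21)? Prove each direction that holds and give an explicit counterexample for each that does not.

(→) This fails: take s = 9. Then 9 ≡ 2 (mod 7), but 9² = 81 ≡ 18 (mod 21), not 4.

(←) This fails: take s = 5. Then 5² = 25 ≡ 4 (mod 21), yet 5 ≡ 5 (mod 7), not 2.

(⇒) fails and (⇐) fails.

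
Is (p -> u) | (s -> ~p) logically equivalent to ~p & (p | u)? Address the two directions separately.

(→) This fails. Under s = F, u = F, p = F, the left side is true but the right side is false.

(←) Assume the antecedent. If s is true, the antecedent forces (s = T, u = T, p = F), and (p -> u) | (s -> ~p) holds there. If s is false, (p -> u) | (s -> ~p) reduces to true regardless of the other variables. Either way (p -> u) | (s -> ~p) holds.

Not equivalent: only (⇐) holds.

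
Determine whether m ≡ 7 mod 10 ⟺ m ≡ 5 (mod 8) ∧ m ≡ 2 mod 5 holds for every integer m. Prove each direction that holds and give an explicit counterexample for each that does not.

The forward direction fails; the converse holds.

(⟸) If m ≡ 5 (mod 8) and m ≡ 2 (mod 5), then by the Chinese remainder theorem m ≡ 37 (mod 40). Since 37 ≡ 7 (mod 10) and 10 ∣ 40, we get m ≡ 7 (mod 10).

(⟹) This fails: m = 17 gives 17 ≡ 7 (mod 10) but 17 ≡ 1 (mod 8), so the conjunction on the right does not hold.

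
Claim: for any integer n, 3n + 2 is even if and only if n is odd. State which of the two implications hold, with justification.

(⇒) This fails: n = 6 gives 3n + 2 = 20, which is even, but 6 is even, not odd.

(⇐) This also fails: n = 1 is odd, but 3n + 2 = 5 is odd, not even.

Neither direction holds.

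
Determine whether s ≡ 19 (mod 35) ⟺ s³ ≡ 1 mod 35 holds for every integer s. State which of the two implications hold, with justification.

Both directions fail.

(⟹) This fails: take s = 19. Then 19 ≡ 19 (mod 35), but 19³ = 6859 ≡ 34 (mod 35), not 1.

(⟸) This fails: take s = 1. Then 1³ = 1 ≡ 1 (mod 35), yet 1 ≡ 1 (mod 35), not 19.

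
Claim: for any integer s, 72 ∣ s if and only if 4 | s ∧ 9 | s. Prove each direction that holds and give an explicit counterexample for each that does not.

Not equivalent: only (⇒) holds.

(⇒) If 72 ∣ s, write s = 72q. Since 72 = 18·4, s = 4·(18q), so 4 ∣ s; and since 72 = 8·9, s = 9·(8q), so 9 ∣ s.

(⇐) This fails: take s = 36. Both 4 ∣ 36 and 9 ∣ 36, yet 36 is not a multiple of 72 (since 36 = 0·72 + 36), so 72 ∤ 36.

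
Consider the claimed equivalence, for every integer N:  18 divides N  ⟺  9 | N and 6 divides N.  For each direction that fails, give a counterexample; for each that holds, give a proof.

Both directions hold; the statement is true.

(⇐) Suppose 9 ∣ N and 6 ∣ N. Any common multiple of 9 and 6 is a multiple of their lcm; here lcm(9, 6) = 9·6/gcd(9, 6) = 54/3 = 18, so 18 ∣ N.

(⇒) If 18 ∣ N, write N = 18q. Since 18 = 2·9, N = 9·(2q), so 9 ∣ N; and since 18 = 3·6, N = 6·(3q), so 6 ∣ N.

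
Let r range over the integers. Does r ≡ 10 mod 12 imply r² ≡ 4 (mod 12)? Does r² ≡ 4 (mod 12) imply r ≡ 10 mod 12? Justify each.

(⇒) holds; (⇐) fails.

Forward direction. Suppose r ≡ 10 mod 12. Write r = 12j + 10. Then (12j + 10)² = 144j² + 240j + 100 = 12(12j² + 20j + 8) + 4, so r² ≡ 4 (mod 12).

Converse. This fails: take r = 2. Then 2² = 4 ≡ 4 (mod 12), yet 2 ≡ 2 (mod 12), not 10.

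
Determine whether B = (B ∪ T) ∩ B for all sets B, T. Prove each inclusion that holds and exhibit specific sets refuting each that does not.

Both inclusions hold.

(⊆) Let x ∈ B. Then either x ∈ B and x ∉ T; or x ∈ B ∩ T. In each case x ∈ (B ∪ T) ∩ B, so B ⊆ (B ∪ T) ∩ B.

(⊇) Let x ∈ (B ∪ T) ∩ B. Then either x ∈ B and x ∉ T; or x ∈ B ∩ T. In each case x ∈ B, so (B ∪ T) ∩ B ⊆ B.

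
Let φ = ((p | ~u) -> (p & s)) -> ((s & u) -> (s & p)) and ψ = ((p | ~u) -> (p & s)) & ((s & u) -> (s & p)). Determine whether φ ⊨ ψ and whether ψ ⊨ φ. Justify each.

Only the reverse direction holds.

Forward direction. This fails. Under u = F, p = F, s = F, the left side is true but the right side is false.

Converse. Assume the antecedent. If u is true, the antecedent forces (u = T, p = F, s = F) or (u = T, p = T, s = T), and the consequent holds there. If u is false, the consequent reduces to true regardless of the other variables. Either way the consequent holds.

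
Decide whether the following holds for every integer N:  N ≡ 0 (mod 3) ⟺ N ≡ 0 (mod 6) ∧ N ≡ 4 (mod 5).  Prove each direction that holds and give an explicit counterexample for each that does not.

Only the converse holds.

[⇒] This fails: N = 0 gives 0 ≡ 0 (mod 3) but 0 ≡ 0 (mod 5), so the conjunction on the right does not hold.

[⇐] Conversely, if N ≡ 0 (mod 6) and N ≡ 4 (mod 5), then by the Chinese remainder theorem N ≡ 24 (mod 30). Since 24 ≡ 0 (mod 3) and 3 ∣ 30, we get N ≡ 0 (mod 3).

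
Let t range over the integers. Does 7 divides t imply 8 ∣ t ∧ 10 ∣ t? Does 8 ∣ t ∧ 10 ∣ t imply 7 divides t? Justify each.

(⟹) This fails: take t = 7. Certainly 7 ∣ 7, but 8 ∤ 7.

(⟸) This fails: take t = 40. Both 8 ∣ 40 and 10 ∣ 40, yet 40 is not a multiple of 7 (since 40 = 5·7 + 5), so 7 ∤ 40.

(⇒) fails and (⇐) fails.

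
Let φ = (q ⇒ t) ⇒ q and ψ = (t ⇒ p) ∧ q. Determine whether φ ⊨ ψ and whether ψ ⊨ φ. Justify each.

(⇒) This fails. Under p = F, q = T, t = T, the left side is true but the right side is false.

(⇐) Assume the antecedent. If p is true, the antecedent forces (p = T, q = T, t = F) or (p = T, q = T, t = T), and (q ⇒ t) ⇒ q holds there. If p is false, the antecedent forces (p = F, q = T, t = F), and (q ⇒ t) ⇒ q holds there. Either way (q ⇒ t) ⇒ q holds.

Only the converse holds.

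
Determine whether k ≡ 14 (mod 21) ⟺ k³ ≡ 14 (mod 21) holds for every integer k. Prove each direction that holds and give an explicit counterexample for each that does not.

(⇒) Suppose k ≡ 14 (mod 21). Write k = 21j + 14. Then (21j + 14)³ = 9261j³ + 18522j² + 12348j + 2744 = 21(441j³ + 882j² + 588j + 130) + 14, so k³ ≡ 14 (mod 21).

(⇐) Conversely, suppose k³ ≡ 14 (mod 21). The only residue r in {0, …, 20} with r³ ≡ 14 (mod 21) is r = 14, so k ≡ 14 (mod 21).

Both directions hold; the statement is true.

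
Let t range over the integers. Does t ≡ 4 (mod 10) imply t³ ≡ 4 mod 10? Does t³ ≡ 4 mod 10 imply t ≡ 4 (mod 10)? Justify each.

[⇒] Suppose t ≡ 4 (mod 10). Write t = 10j + 4. Then (10j + 4)³ = 1000j³ + 1200j² + 480j + 64 = 10(100j³ + 120j² + 48j + 6) + 4, so t³ ≡ 4 (mod 10).

[⇐] Conversely, suppose t³ ≡ 4 (mod 10). The only residue r in {0, …, 9} with r³ ≡ 4 (mod 10) is r = 4, so t ≡ 4 (mod 10).

Both directions hold.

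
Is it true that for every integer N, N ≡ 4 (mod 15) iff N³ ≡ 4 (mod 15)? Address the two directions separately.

(⇒) Suppose N ≡ 4 (mod 15). Write N = 15j + 4. Then (15j + 4)³ = 3375j³ + 2700j² + 720j + 64 = 15(225j³ + 180j² + 48j + 4) + 4, so N³ ≡ 4 (mod 15).

(⇐) Conversely, suppose N³ ≡ 4 (mod 15). The only residue r in {0, …, 14} with r³ ≡ 4 (mod 15) is r = 4, so N ≡ 4 (mod 15).

Equivalent; both directions hold.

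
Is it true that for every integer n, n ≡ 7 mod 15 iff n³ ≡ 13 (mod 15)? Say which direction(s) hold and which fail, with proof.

Both directions hold.

Forward direction. Suppose n ≡ 7 mod 15. Write n = 15j + 7. Then (15j + 7)³ = 3375j³ + 4725j² + 2205j + 343 = 15(225j³ + 315j² + 147j + 22) + 13, so n³ ≡ 13 (mod 15).

Converse. Suppose n³ ≡ 13 (mod 15). The only residue r in {0, …, 14} with r³ ≡ 13 (mod 15) is r = 7, so n ≡ 7 (mod 15).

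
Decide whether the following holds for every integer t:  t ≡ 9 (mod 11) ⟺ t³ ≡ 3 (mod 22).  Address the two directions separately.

Only the reverse direction holds.

Forward direction. This fails: take t = 20. Then 20 ≡ 9 (mod 11), but 20³ = 8000 ≡ 14 (mod 22), not 3.

Converse. The residues r modulo 22 with r³ ≡ 3 (mod 22) are exactly {9}, and each is ≡ 9 (mod 11).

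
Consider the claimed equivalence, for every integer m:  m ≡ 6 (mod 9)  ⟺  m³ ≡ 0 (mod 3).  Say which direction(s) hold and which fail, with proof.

[⇐] This fails: take m = 0. Then 0³ = 0 ≡ 0 (mod 3), yet 0 ≡ 0 (mod 9), not 6.

[⇒] Suppose m ≡ 6 (mod 9). Then m³ ≡ 6³ = 216 (mod 9), and since 3 ∣ 9, also m³ ≡ 0 (mod 3).

Only the forward direction holds.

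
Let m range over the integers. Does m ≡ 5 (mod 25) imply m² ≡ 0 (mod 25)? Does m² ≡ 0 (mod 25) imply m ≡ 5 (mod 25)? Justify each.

Only the forward implication holds.

[⇐] This fails: take m = 0. Then 0² = 0 ≡ 0 (mod 25), yet 0 ≡ 0 (mod 25), not 5.

[⇒] Suppose m ≡ 5 (mod 25). Write m = 25j + 5. Then (25j + 5)² = 625j² + 250j + 25 = 25(25j² + 10j + 1) + 0, so m² ≡ 0 (mod 25).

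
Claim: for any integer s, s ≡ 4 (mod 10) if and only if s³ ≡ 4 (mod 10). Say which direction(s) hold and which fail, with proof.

Converse. Suppose s³ ≡ 4 (mod 10). The only residue r in {0, …, 9} with r³ ≡ 4 (mod 10) is r = 4, so s ≡ 4 (mod 10).

Forward direction. Suppose s ≡ 4 (mod 10). Write s = 10j + 4. Then (10j + 4)³ = 1000j³ + 1200j² + 480j + 64 = 10(100j³ + 120j² + 48j + 6) + 4, so s³ ≡ 4 (mod 10).

Both directions hold; the statement is true.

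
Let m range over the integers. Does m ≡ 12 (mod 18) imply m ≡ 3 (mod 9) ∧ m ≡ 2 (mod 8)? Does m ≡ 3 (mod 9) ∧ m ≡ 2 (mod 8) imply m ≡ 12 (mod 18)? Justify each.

(⇒) This fails: m = 48 gives 48 ≡ 12 (mod 18) but 48 ≡ 0 (mod 8), so the conjunction on the right does not hold.

(⇐) Conversely, if m ≡ 3 (mod 9) and m ≡ 2 (mod 8), then by the Chinese remainder theorem m ≡ 66 (mod 72). Since 66 ≡ 12 (mod 18) and 18 ∣ 72, we get m ≡ 12 (mod 18).

Only the converse holds.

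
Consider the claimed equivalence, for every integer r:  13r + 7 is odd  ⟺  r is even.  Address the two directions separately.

(→) Suppose 13r + 7 is odd. Since 13 is odd, 13r and r have the same parity, so 13r + 7 ≡ r + 7 (mod 2). As 7 is odd, 13r + 7 is odd exactly when r is even. Thus r is even.

(←) Conversely, suppose r is even; write r = 2j. Then 13r + 7 = 13·(2j) + 7 = 2·13j + 7, which is odd.

Both directions hold.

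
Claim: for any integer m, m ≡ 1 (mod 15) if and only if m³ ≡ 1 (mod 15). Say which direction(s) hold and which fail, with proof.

Equivalent; both directions hold.

(⇒) Suppose m ≡ 1 (mod 15). Write m = 15j + 1. Then (15j + 1)³ = 3375j³ + 675j² + 45j + 1 = 15(225j³ + 45j² + 3j) + 1, so m³ ≡ 1 (mod 15).

(⇐) Conversely, suppose m³ ≡ 1 (mod 15). The only residue r in {0, …, 14} with r³ ≡ 1 (mod 15) is r = 1, so m ≡ 1 (mod 15).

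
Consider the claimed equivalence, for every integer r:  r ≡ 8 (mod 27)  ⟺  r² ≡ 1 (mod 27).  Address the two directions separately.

(⇒) This fails: take r = 8. Then 8 ≡ 8 (mod 27), but 8² = 64 ≡ 10 (mod 27), not 1.

(⇐) This fails: take r = 1. Then 1² = 1 ≡ 1 (mod 27), yet 1 ≡ 1 (mod 27), not 8.

Neither direction holds.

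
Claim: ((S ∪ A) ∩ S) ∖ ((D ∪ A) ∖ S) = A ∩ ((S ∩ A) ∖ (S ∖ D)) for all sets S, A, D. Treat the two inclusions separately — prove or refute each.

The sets are not equal: only the reverse inclusion holds.

(⊇) Let x ∈ A ∩ ((S ∩ A) ∖ (S ∖ D)). Then x ∈ S ∩ A ∩ D, from which x ∈ ((S ∪ A) ∩ S) ∖ ((D ∪ A) ∖ S).

(⊆) This inclusion fails. Take S = {1}, A = ∅, D = ∅; then 1 ∈ ((S ∪ A) ∩ S) ∖ ((D ∪ A) ∖ S) but 1 ∉ A ∩ ((S ∩ A) ∖ (S ∖ D)).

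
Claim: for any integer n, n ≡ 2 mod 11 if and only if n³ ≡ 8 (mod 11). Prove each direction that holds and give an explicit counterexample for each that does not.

(⟸) For the converse, argue contrapositively. If n ≢ 2 (mod 11), then n is congruent to one of 0, 1, 3, 4, 5, 6, 7, 8, 9, 10 modulo 11, and these give n³ ≡ 0, 1, 5, 9, 4, 7, 2, 6, 3, 10 respectively — never 8.

(⟹) Suppose n ≡ 2 mod 11. Write n = 11j + 2. Then (11j + 2)³ = 1331j³ + 726j² + 132j + 8 = 11(121j³ + 66j² + 12j) + 8, so n³ ≡ 8 (mod 11).

Both directions hold; the statement is true.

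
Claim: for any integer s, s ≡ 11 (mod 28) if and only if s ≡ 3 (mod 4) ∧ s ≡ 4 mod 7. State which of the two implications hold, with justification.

(→) Suppose s ≡ 11 (mod 28); write s = 28j + 11. Since 4 ∣ 28, reducing mod 4 gives s ≡ 11 ≡ 3 (mod 4); since 7 ∣ 28, reducing mod 7 gives s ≡ 11 ≡ 4 (mod 7).

(←) Conversely, if s ≡ 3 (mod 4) and s ≡ 4 (mod 7), then by the Chinese remainder theorem s ≡ 11 (mod 28). This is exactly s ≡ 11 (mod 28).

Equivalent; both directions hold.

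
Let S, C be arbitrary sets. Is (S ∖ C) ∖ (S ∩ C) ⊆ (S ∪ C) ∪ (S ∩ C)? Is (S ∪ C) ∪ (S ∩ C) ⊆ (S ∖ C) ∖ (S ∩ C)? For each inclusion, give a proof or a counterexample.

(⟹) Let x ∈ (S ∖ C) ∖ (S ∩ C). Then x ∈ S and x ∉ C, from which x ∈ (S ∪ C) ∪ (S ∩ C).

(⟸) This inclusion fails. Take S = ∅, C = {1}; then 1 ∈ (S ∪ C) ∪ (S ∩ C) but 1 ∉ (S ∖ C) ∖ (S ∩ C).

The sets are not equal: only the forward inclusion holds.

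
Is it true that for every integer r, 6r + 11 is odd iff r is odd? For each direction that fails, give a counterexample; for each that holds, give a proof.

The forward direction fails; the converse holds.

(⇒) This fails: take r = 6. Then 6r + 11 = 47, which is odd, yet r = 6 is even, not odd.

(⇐) Suppose r is odd. Since 6 is even, 6r is even for every r, so 6r + 11 has the same parity as 11, which is odd. Hence 6r + 11 is odd.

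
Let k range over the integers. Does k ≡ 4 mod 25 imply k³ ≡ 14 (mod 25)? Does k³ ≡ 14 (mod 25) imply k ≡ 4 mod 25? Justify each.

Both directions hold; the statement is true.

Forward direction. Suppose k ≡ 4 mod 25. Write k = 25j + 4. Then (25j + 4)³ = 15625j³ + 7500j² + 1200j + 64 = 25(625j³ + 300j² + 48j + 2) + 14, so k³ ≡ 14 (mod 25).

Converse. Suppose k³ ≡ 14 (mod 25). The only residue r in {0, …, 24} with r³ ≡ 14 (mod 25) is r = 4, so k ≡ 4 (mod 25).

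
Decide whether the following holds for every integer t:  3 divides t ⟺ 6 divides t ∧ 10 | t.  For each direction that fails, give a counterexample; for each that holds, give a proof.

Converse. Suppose 6 ∣ t and 10 ∣ t. Any common multiple of 6 and 10 is a multiple of their lcm; here lcm(6, 10) = 6·10/gcd(6, 10) = 60/2 = 30, so 30 ∣ t. Since 3 ∣ 30, it follows that 3 ∣ t.

Forward direction. This fails: take t = 3. Certainly 3 ∣ 3, but 6 ∤ 3.

(⇒) fails; (⇐) holds.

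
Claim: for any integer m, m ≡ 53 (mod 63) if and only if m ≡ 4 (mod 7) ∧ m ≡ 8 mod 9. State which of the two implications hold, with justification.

[⇐] If m ≡ 4 (mod 7) and m ≡ 8 (mod 9), then by the Chinese remainder theorem m ≡ 53 (mod 63). This is exactly m ≡ 53 (mod 63).

[⇒] Suppose m ≡ 53 (mod 63); write m = 63j + 53. Since 7 ∣ 63, reducing mod 7 gives m ≡ 53 ≡ 4 (mod 7); since 9 ∣ 63, reducing mod 9 gives m ≡ 53 ≡ 8 (mod 9).

Equivalent; both directions hold.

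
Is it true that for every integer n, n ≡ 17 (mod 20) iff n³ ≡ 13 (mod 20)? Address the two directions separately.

(⇐) Suppose n³ ≡ 13 (mod 20). The only residue r in {0, …, 19} with r³ ≡ 13 (mod 20) is r = 17, so n ≡ 17 (mod 20).

(⇒) Suppose n ≡ 17 (mod 20). Write n = 20j + 17. Then (20j + 17)³ = 8000j³ + 20400j² + 17340j + 4913 = 20(400j³ + 1020j² + 867j + 245) + 13, so n³ ≡ 13 (mod 20).

Both implications hold.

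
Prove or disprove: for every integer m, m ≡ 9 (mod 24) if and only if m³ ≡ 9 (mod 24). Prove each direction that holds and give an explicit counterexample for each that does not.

Equivalent; both directions hold.

[⇒] Suppose m ≡ 9 (mod 24). Write m = 24j + 9. Then (24j + 9)³ = 13824j³ + 15552j² + 5832j + 729 = 24(576j³ + 648j² + 243j + 30) + 9, so m³ ≡ 9 (mod 24).

[⇐] Conversely, suppose m³ ≡ 9 (mod 24). The only residue r in {0, …, 23} with r³ ≡ 9 (mod 24) is r = 9, so m ≡ 9 (mod 24).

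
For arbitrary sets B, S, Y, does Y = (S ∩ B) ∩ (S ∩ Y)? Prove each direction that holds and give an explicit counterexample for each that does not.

(⊆) fails; (⊇) holds.

(⟹) This inclusion fails. Take B = ∅, S = ∅, Y = {1}; then 1 ∈ Y but 1 ∉ (S ∩ B) ∩ (S ∩ Y).

(⟸) Let x ∈ (S ∩ B) ∩ (S ∩ Y). Then x ∈ B ∩ S ∩ Y, from which x ∈ Y.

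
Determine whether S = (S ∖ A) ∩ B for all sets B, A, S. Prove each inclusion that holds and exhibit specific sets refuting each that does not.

(⊆) This inclusion fails. Take B = ∅, A = ∅, S = {1}; then 1 ∈ S but 1 ∉ (S ∖ A) ∩ B.

(⊇) Let x ∈ (S ∖ A) ∩ B. Then x ∈ B ∩ S and x ∉ A, from which x ∈ S.

(⊆) fails; (⊇) holds.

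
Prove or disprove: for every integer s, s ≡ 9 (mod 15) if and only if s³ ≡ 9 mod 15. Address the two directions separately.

The biconditional holds.

Forward direction. Suppose s ≡ 9 (mod 15). Write s = 15j + 9. Then (15j + 9)³ = 3375j³ + 6075j² + 3645j + 729 = 15(225j³ + 405j² + 243j + 48) + 9, so s³ ≡ 9 (mod 15).

Converse. Suppose s³ ≡ 9 (mod 15). The only residue r in {0, …, 14} with r³ ≡ 9 (mod 15) is r = 9, so s ≡ 9 (mod 15).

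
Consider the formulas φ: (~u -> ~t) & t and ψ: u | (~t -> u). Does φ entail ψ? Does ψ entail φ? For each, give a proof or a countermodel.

Forward direction. Assume the antecedent. If u is true, u | (~t -> u) reduces to true regardless of the other variables. If u is false, the antecedent cannot hold. Either way u | (~t -> u) holds.

Converse. This fails. Under u = T, t = F, the left side is false but the right side is true.

Not equivalent: only (⇒) holds.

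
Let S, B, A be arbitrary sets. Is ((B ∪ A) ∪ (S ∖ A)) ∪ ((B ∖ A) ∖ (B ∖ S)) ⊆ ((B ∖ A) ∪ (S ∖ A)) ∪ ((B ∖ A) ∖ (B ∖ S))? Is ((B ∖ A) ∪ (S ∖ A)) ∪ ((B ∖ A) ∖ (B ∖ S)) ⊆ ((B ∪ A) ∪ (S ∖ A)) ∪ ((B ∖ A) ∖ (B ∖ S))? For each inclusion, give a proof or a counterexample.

The sets are not equal: only the reverse inclusion holds.

(⟹) This inclusion fails. Take S = ∅, B = ∅, A = {1}; then 1 ∈ ((B ∪ A) ∪ (S ∖ A)) ∪ ((B ∖ A) ∖ (B ∖ S)) but 1 ∉ ((B ∖ A) ∪ (S ∖ A)) ∪ ((B ∖ A) ∖ (B ∖ S)).

(⟸) Let x ∈ ((B ∖ A) ∪ (S ∖ A)) ∪ ((B ∖ A) ∖ (B ∖ S)). Then either x ∈ S and x ∉ B, A; or x ∈ B and x ∉ S, A; or x ∈ S ∩ B and x ∉ A. In each case x ∈ ((B ∪ A) ∪ (S ∖ A)) ∪ ((B ∖ A) ∖ (B ∖ S)), so ((B ∖ A) ∪ (S ∖ A)) ∪ ((B ∖ A) ∖ (B ∖ S)) ⊆ ((B ∪ A) ∪ (S ∖ A)) ∪ ((B ∖ A) ∖ (B ∖ S)).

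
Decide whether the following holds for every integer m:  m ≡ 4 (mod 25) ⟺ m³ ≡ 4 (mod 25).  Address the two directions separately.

(→) This fails: take m = 4. Then 4 ≡ 4 (mod 25), but 4³ = 64 ≡ 14 (mod 25), not 4.

(←) This fails: take m = 9. Then 9³ = 729 ≡ 4 (mod 25), yet 9 ≡ 9 (mod 25), not 4.

Neither direction holds.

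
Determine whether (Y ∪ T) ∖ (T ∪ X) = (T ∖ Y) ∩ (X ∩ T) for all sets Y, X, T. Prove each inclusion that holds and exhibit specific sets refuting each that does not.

(⟹) This inclusion fails. Take Y = {1}, X = ∅, T = ∅; then 1 ∈ (Y ∪ T) ∖ (T ∪ X) but 1 ∉ (T ∖ Y) ∩ (X ∩ T).

(⟸) This inclusion fails. Take Y = ∅, X = {1}, T = {1}; then 1 ∈ (T ∖ Y) ∩ (X ∩ T) but 1 ∉ (Y ∪ T) ∖ (T ∪ X).

(⊆) fails and (⊇) fails.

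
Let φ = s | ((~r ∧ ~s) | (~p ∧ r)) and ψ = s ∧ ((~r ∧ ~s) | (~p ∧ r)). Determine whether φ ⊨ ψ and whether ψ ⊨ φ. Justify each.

Only the reverse direction holds.

(⇒) This fails. Under p = F, r = F, s = F, the left side is true but the right side is false.

(⇐) Assume the antecedent. If p is true, the antecedent cannot hold. If p is false, s | ((~r ∧ ~s) | (~p ∧ r)) reduces to true regardless of the other variables. Either way s | ((~r ∧ ~s) | (~p ∧ r)) holds.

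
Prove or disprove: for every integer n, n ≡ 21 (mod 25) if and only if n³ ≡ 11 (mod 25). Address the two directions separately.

(←) Suppose n³ ≡ 11 (mod 25). The only residue r in {0, …, 24} with r³ ≡ 11 (mod 25) is r = 21, so n ≡ 21 (mod 25).

(→) Suppose n ≡ 21 (mod 25). Write n = 25j + 21. Then (25j + 21)³ = 15625j³ + 39375j² + 33075j + 9261 = 25(625j³ + 1575j² + 1323j + 370) + 11, so n³ ≡ 11 (mod 25).

The biconditional holds.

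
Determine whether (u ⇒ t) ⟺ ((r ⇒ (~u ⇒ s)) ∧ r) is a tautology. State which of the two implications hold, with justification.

(⇒) This fails. Under u = F, r = F, s = F, t = F, the left side is true but the right side is false.

(⇐) This fails. Under u = T, r = T, s = F, t = F, the left side is false but the right side is true.

Neither direction holds.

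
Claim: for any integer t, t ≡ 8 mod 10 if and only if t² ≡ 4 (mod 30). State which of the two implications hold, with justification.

(⇒) fails and (⇐) fails.

[⇒] This fails: take t = 18. Then 18 ≡ 8 (mod 10), but 18² = 324 ≡ 24 (mod 30), not 4.

[⇐] This fails: take t = 2. Then 2² = 4 ≡ 4 (mod 30), yet 2 ≡ 2 (mod 10), not 8.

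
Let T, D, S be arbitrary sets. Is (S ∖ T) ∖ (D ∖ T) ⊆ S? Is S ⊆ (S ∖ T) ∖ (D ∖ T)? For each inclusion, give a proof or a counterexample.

(⊆) holds; (⊇) fails.

(⊆) Let x ∈ (S ∖ T) ∖ (D ∖ T). Then x ∈ S and x ∉ T, D, from which x ∈ S.

(⊇) This inclusion fails. Take T = {1}, D = ∅, S = {1}; then 1 ∈ S but 1 ∉ (S ∖ T) ∖ (D ∖ T).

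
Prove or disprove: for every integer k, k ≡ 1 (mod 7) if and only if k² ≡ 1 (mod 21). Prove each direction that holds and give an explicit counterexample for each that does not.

Neither implication holds.

[⇒] This fails: take k = 15. Then 15 ≡ 1 (mod 7), but 15² = 225 ≡ 15 (mod 21), not 1.

[⇐] This fails: take k = 13. Then 13² = 169 ≡ 1 (mod 21), yet 13 ≡ 6 (mod 7), not 1.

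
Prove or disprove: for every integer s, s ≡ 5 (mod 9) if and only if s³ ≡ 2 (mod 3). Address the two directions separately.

(⇒) holds; (⇐) fails.

(→) Suppose s ≡ 5 (mod 9). Then s³ ≡ 5³ = 125 (mod 9), and since 3 ∣ 9, also s³ ≡ 2 (mod 3).

(←) This fails: take s = 2. Then 2³ = 8 ≡ 2 (mod 3), yet 2 ≡ 2 (mod 9), not 5.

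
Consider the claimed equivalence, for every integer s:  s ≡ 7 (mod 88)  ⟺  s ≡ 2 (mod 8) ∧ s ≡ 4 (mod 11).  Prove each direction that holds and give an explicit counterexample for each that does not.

Both directions fail.

[⇒] This fails: s = 7 gives 7 ≡ 7 (mod 88) but 7 ≡ 7 (mod 8), so the conjunction on the right does not hold.

[⇐] This fails: s = 26 satisfies both congruences on the right (26 ≡ 2 mod 8 and 26 ≡ 4 mod 11) yet 26 ≡ 26 (mod 88), not 7.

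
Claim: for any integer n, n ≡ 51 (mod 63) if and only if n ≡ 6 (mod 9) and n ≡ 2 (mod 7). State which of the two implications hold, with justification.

Both implications hold.

(⇒) Suppose n ≡ 51 (mod 63); write n = 63j + 51. Since 9 ∣ 63, reducing mod 9 gives n ≡ 51 ≡ 6 (mod 9); since 7 ∣ 63, reducing mod 7 gives n ≡ 51 ≡ 2 (mod 7).

(⇐) Conversely, if n ≡ 6 (mod 9) and n ≡ 2 (mod 7), then by the Chinese remainder theorem n ≡ 51 (mod 63). This is exactly n ≡ 51 (mod 63).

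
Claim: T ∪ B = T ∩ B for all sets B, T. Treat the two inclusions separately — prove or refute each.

Only the reverse inclusion holds.

Forward inclusion. This inclusion fails. Take B = {1}, T = ∅; then 1 ∈ T ∪ B but 1 ∉ T ∩ B.

Reverse inclusion. Let x ∈ T ∩ B. Then x ∈ B ∩ T, from which x ∈ T ∪ B.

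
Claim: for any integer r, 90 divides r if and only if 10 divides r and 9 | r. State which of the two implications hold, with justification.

[⇐] Suppose 10 ∣ r and 9 ∣ r. Any common multiple of 10 and 9 is a multiple of their lcm; here gcd(10, 9) = 1, so lcm(10, 9) = 10·9 = 90, so 90 ∣ r.

[⇒] If 90 ∣ r, write r = 90q. Since 90 = 9·10, r = 10·(9q), so 10 ∣ r; and since 90 = 10·9, r = 9·(10q), so 9 ∣ r.

Equivalent; both directions hold.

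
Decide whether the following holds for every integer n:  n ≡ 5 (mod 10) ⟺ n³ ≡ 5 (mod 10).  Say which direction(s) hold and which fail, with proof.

(→) Suppose n ≡ 5 (mod 10). Write n = 10j + 5. Then (10j + 5)³ = 1000j³ + 1500j² + 750j + 125 = 10(100j³ + 150j² + 75j + 12) + 5, so n³ ≡ 5 (mod 10).

(←) Conversely, suppose n³ ≡ 5 (mod 10). The only residue r in {0, …, 9} with r³ ≡ 5 (mod 10) is r = 5, so n ≡ 5 (mod 10).

Both directions hold; the statement is true.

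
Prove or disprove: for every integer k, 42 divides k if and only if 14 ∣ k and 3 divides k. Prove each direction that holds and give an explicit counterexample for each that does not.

[⇒] If 42 ∣ k, write k = 42q. Since 42 = 3·14, k = 14·(3q), so 14 ∣ k; and since 42 = 14·3, k = 3·(14q), so 3 ∣ k.

[⇐] Suppose 14 ∣ k and 3 ∣ k. Any common multiple of 14 and 3 is a multiple of their lcm; here gcd(14, 3) = 1, so lcm(14, 3) = 14·3 = 42, so 42 ∣ k.

Both directions hold; the statement is true.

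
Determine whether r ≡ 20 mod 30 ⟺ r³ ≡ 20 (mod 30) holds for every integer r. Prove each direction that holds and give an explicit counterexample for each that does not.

[⇒] Suppose r ≡ 20 mod 30. Write r = 30j + 20. Then (30j + 20)³ = 27000j³ + 54000j² + 36000j + 8000 = 30(900j³ + 1800j² + 1200j + 266) + 20, so r³ ≡ 20 (mod 30).

[⇐] Conversely, suppose r³ ≡ 20 (mod 30). The only residue r in {0, …, 29} with r³ ≡ 20 (mod 30) is r = 20, so r ≡ 20 (mod 30).

Both implications hold.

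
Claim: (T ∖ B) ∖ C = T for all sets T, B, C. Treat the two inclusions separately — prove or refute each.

(⟹) Let x ∈ (T ∖ B) ∖ C. Then x ∈ T and x ∉ B, C, from which x ∈ T.

(⟸) This inclusion fails. Take T = {1}, B = {1}, C = ∅; then 1 ∈ T but 1 ∉ (T ∖ B) ∖ C.

(⊆) holds; (⊇) fails.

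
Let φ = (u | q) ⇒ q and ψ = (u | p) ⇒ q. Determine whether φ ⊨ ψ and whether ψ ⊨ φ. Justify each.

The forward direction fails; the converse holds.

(⇒) This fails. Under q = F, u = F, p = T, the left side is true but the right side is false.

(⇐) Assume the antecedent. If q is true, (u | q) ⇒ q reduces to true regardless of the other variables. If q is false, the antecedent forces (q = F, u = F, p = F), and (u | q) ⇒ q holds there. Either way (u | q) ⇒ q holds.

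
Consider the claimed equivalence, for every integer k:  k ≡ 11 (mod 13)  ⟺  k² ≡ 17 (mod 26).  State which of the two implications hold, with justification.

(→) This fails: take k = 24. Then 24 ≡ 11 (mod 13), but 24² = 576 ≡ 4 (mod 26), not 17.

(←) This fails: take k = 15. Then 15² = 225 ≡ 17 (mod 26), yet 15 ≡ 2 (mod 13), not 11.

Both directions fail.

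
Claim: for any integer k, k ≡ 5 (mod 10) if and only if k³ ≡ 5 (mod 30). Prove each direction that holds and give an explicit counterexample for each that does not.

Not equivalent: only (⇐) holds.

Forward direction. This fails: take k = 15. Then 15 ≡ 5 (mod 10), but 15³ = 3375 ≡ 15 (mod 30), not 5.

Converse. The residues r modulo 30 with r³ ≡ 5 (mod 30) are exactly {5}, and each is ≡ 5 (mod 10).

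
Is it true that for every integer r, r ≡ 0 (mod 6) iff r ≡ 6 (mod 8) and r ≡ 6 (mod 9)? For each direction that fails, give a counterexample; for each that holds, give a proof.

(→) This fails: r = 0 gives 0 ≡ 0 (mod 6) but 0 ≡ 0 (mod 8), so the conjunction on the right does not hold.

(←) Conversely, if r ≡ 6 (mod 8) and r ≡ 6 (mod 9), then by the Chinese remainder theorem r ≡ 6 (mod 72). Since 6 ≡ 0 (mod 6) and 6 ∣ 72, we get r ≡ 0 (mod 6).

Only the reverse direction holds.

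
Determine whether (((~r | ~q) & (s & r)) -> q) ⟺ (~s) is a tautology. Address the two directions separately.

(⇒) This fails. Under s = T, q = F, r = F, the left side is true but the right side is false.

(⇐) Assume the antecedent. If s is true, the antecedent cannot hold. If s is false, ((~r | ~q) & (s & r)) -> q reduces to true regardless of the other variables. Either way ((~r | ~q) & (s & r)) -> q holds.

Not equivalent: only (⇐) holds.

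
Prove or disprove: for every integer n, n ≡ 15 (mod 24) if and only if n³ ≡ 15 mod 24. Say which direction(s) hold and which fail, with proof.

(⇒) Suppose n ≡ 15 (mod 24). Write n = 24j + 15. Then (24j + 15)³ = 13824j³ + 25920j² + 16200j + 3375 = 24(576j³ + 1080j² + 675j + 140) + 15, so n³ ≡ 15 (mod 24).

(⇐) Conversely, suppose n³ ≡ 15 (mod 24). The only residue r in {0, …, 23} with r³ ≡ 15 (mod 24) is r = 15, so n ≡ 15 (mod 24).

Both directions hold; the statement is true.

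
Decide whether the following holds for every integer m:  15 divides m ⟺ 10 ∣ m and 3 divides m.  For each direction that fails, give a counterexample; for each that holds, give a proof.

[⇐] Suppose 10 ∣ m and 3 ∣ m. Any common multiple of 10 and 3 is a multiple of their lcm; here gcd(10, 3) = 1, so lcm(10, 3) = 10·3 = 30, so 30 ∣ m. Since 15 ∣ 30, it follows that 15 ∣ m.

[⇒] This fails: take m = 15. Certainly 15 ∣ 15, but 10 ∤ 15.

Not equivalent: only (⇐) holds.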